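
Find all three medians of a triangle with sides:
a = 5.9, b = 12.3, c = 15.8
Median formula: m_a = ½√(2b² + 2c² − a²) (and cyclically). a² = 34.81, b² = 151.29, c² = 249.64.
m_a = ½√(2·151.29 + 2·249.64 − 34.81) = ½√767.05 ≈ ½·27.6957 ≈ 13.8478
m_b = ½√(2·34.81 + 2·249.64 − 151.29) = ½√417.61 ≈ ½·20.4355 ≈ 10.2178
m_c = ½√(2·34.81 + 2·151.29 − 249.64) = ½√122.56 ≈ ½·11.0707 ≈ 5.53534

m_a = 13.85, m_b = 10.22, m_c = 5.535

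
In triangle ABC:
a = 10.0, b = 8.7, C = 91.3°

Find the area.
Two sides and the included angle (SAS): A = ½·a·b·sin(C) = ½·10.0·8.7·sin(91.3°)
sin(91.3°) ≈ 0.999743
A ≈ ½·87·0.999743 = 43.5·0.999743 ≈ 43.4888

Area = 43.49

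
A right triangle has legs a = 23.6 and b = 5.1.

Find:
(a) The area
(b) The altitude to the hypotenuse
(a) The legs are perpendicular, so Area = ½·a·b = ½·23.6·5.1 = ½·120.36 = 60.18
(b) Hypotenuse c = √(a² + b²) = √(556.96 + 26.01) = √582.97 ≈ 24.1448
    Area = ½·c·h_c  ⇒  h_c = 2·Area/c = 120.36/24.1448 ≈ 4.98493

Area = 60.18, h_c = 4.985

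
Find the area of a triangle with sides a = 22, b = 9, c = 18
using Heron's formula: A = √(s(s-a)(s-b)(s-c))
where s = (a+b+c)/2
s = (22 + 9 + 18)/2 = 49/2 = 24.5
s − a = 2.5, s − b = 15.5, s − c = 6.5
s(s−a)(s−b)(s−c) = 24.5·2.5·15.5·6.5 = 6170.9375
Area = √6170.9375 ≈ 78.5553

s = 24.5, Area = 78.56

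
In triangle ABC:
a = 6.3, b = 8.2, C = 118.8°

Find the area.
Two sides and the included angle (SAS): A = ½·a·b·sin(C) = ½·6.3·8.2·sin(118.8°)
sin(118.8°) ≈ 0.876307
A ≈ ½·51.66·0.876307 = 25.83·0.876307 ≈ 22.635

Area = 22.64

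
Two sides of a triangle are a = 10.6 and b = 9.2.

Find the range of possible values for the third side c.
Triangle inequality: |a − b| < c < a + b
|a − b| = |10.6 − 9.2| = 1.4
a + b = 10.6 + 9.2 = 19.8

1.4 < c < 19.8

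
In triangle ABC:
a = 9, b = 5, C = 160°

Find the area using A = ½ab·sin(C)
A = ½·a·b·sin(C) = ½·9·5·sin(160°)
sin(160°) ≈ 0.34202
A ≈ ½·45·0.34202 = 22.5·0.34202 ≈ 7.69545

Area = 7.695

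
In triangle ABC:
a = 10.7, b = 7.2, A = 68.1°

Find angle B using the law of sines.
a/sin(A) = b/sin(B)  ⇒  sin(B) = b·sin(A)/a = 7.2·sin(68.1°)/10.7
sin(68.1°) ≈ 0.927836
sin(B) ≈ 7.2·0.927836/10.7 ≈ 6.68042/10.7 ≈ 0.624338
B = arcsin(0.624338) ≈ 38.6336°
(Since b ≤ a we need B ≤ A, so the obtuse alternative 180° − 38.6336° ≈ 141.366° is rejected.)

B = 38.63°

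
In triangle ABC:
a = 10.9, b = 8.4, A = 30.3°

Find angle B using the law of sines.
a/sin(A) = b/sin(B)  ⇒  sin(B) = b·sin(A)/a = 8.4·sin(30.3°)/10.9
sin(30.3°) ≈ 0.504528
sin(B) ≈ 8.4·0.504528/10.9 ≈ 4.23803/10.9 ≈ 0.38881
B = arcsin(0.38881) ≈ 22.8805°
(Since b ≤ a we need B ≤ A, so the obtuse alternative 180° − 22.8805° ≈ 157.12° is rejected.)

B = 22.88°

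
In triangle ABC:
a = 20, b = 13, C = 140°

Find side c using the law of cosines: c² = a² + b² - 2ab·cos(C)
c² = 20² + 13² − 2·20·13·cos(140°)
cos(140°) ≈ -0.766044
c² ≈ 400 + 169 − 520·(-0.766044) ≈ 569 + 398.343 ≈ 967.343
c ≈ √967.343 ≈ 31.1021

c = 31.1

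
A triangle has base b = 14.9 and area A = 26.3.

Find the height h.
A = ½·b·h  ⇒  h = 2A/b = 2·26.3/14.9 = 52.6/14.9 ≈ 3.5302

h = 3.53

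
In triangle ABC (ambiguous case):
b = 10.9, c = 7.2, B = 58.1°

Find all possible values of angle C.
b/sin(B) = c/sin(C)  ⇒  sin(C) = c·sin(B)/b = 7.2·sin(58.1°)/10.9
sin(58.1°) ≈ 0.848972
sin(C) ≈ 7.2·0.848972/10.9 ≈ 6.1126/10.9 ≈ 0.560789
Candidate 1: C₁ = arcsin(0.560789) ≈ 34.1104°  →  A = 180° − 58.1° − 34.1104° ≈ 87.7896° > 0, valid
Candidate 2: C₂ = 180° − C₁ ≈ 145.89°  →  A = 180° − 58.1° − 145.89° ≈ -23.9896° ≤ 0, not a valid triangle

C = 34.11° (one solution)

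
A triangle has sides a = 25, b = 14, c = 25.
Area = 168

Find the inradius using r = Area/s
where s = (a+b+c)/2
s = (25 + 14 + 25)/2 = 64/2 = 32
r = Area/s = 168/32 ≈ 5.25

r = 5.25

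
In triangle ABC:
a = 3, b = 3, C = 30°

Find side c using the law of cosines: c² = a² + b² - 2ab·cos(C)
c² = 3² + 3² − 2·3·3·cos(30°)
cos(30°) ≈ 0.866025
c² ≈ 9 + 9 − 18·(0.866025) ≈ 18 − 15.5885 ≈ 2.41154
c ≈ √2.41154 ≈ 1.55291

c = 1.553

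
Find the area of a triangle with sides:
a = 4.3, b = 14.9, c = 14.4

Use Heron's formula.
s = (4.3 + 14.9 + 14.4)/2 = 33.6/2 = 16.8
s − a = 12.5, s − b = 1.9, s − c = 2.4
s(s−a)(s−b)(s−c) = 16.8·12.5·1.9·2.4 ≈ 957.6
Area = √957.6 ≈ 30.9451

Area = 30.95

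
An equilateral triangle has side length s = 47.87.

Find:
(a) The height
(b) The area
(a) The height splits the triangle into two 30-60-90 halves: h = s·√3/2 = 47.87·1.73205/2 ≈ 82.9133/2 ≈ 41.4566
(b) Area = (√3/4)·s² = (√3/4)·47.87² = (√3/4)·2291.5369 ≈ 0.433013·2291.5369 ≈ 992.265

Height = 41.46, Area = 992.3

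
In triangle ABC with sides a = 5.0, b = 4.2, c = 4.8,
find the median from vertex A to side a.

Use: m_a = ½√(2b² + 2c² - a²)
m_a = ½√(2·4.2² + 2·4.8² − 5.0²) = ½√(2·17.64 + 2·23.04 − 25) = ½√(35.28 + 46.08 − 25) = ½√56.36
√56.36 ≈ 7.50733, so m_a ≈ 3.75366

m_a = 3.754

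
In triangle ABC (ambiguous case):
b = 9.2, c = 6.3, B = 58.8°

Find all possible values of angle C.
b/sin(B) = c/sin(C)  ⇒  sin(C) = c·sin(B)/b = 6.3·sin(58.8°)/9.2
sin(58.8°) ≈ 0.855364
sin(C) ≈ 6.3·0.855364/9.2 ≈ 5.38879/9.2 ≈ 0.585739
Candidate 1: C₁ = arcsin(0.585739) ≈ 35.8552°  →  A = 180° − 58.8° − 35.8552° ≈ 85.3448° > 0, valid
Candidate 2: C₂ = 180° − C₁ ≈ 144.145°  →  A = 180° − 58.8° − 144.145° ≈ -22.9448° ≤ 0, not a valid triangle

C = 35.86° (one solution)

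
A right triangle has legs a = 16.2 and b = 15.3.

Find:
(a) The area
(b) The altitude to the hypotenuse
(a) The legs are perpendicular, so Area = ½·a·b = ½·16.2·15.3 = ½·247.86 = 123.93
(b) Hypotenuse c = √(a² + b²) = √(262.44 + 234.09) = √496.53 ≈ 22.283
    Area = ½·c·h_c  ⇒  h_c = 2·Area/c = 247.86/22.283 ≈ 11.1233

Area = 123.93, h_c = 11.12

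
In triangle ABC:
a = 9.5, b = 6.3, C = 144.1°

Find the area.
Two sides and the included angle (SAS): A = ½·a·b·sin(C) = ½·9.5·6.3·sin(144.1°)
sin(144.1°) ≈ 0.586372
A ≈ ½·59.85·0.586372 = 29.925·0.586372 ≈ 17.5472

Area = 17.55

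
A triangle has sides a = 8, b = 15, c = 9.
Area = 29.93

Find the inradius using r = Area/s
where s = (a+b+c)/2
s = (8 + 15 + 9)/2 = 32/2 = 16
r = Area/s = 29.93/16 ≈ 1.87062

r = 1.871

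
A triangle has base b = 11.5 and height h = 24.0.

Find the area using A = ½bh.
A = ½·b·h = ½·11.5·24.0 = ½·276 = 138

Area = 138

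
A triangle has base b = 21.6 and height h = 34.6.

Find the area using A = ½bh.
A = ½·b·h = ½·21.6·34.6 = ½·747.36 = 373.68

Area = 373.68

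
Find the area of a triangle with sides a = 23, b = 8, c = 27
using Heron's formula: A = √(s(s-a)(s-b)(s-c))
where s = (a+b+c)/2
s = (23 + 8 + 27)/2 = 58/2 = 29
s − a = 6, s − b = 21, s − c = 2
s(s−a)(s−b)(s−c) = 29·6·21·2 = 7308
Area = √7308 ≈ 85.4868

s = 29.0, Area = 85.49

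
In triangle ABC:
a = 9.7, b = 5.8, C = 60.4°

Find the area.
Two sides and the included angle (SAS): A = ½·a·b·sin(C) = ½·9.7·5.8·sin(60.4°)
sin(60.4°) ≈ 0.869495
A ≈ ½·56.26·0.869495 = 28.13·0.869495 ≈ 24.4589

Area = 24.46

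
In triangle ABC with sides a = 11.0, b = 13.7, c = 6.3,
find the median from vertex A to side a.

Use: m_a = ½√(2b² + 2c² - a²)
m_a = ½√(2·13.7² + 2·6.3² − 11.0²) = ½√(2·187.69 + 2·39.69 − 121) = ½√(375.38 + 79.38 − 121) = ½√333.76
√333.76 ≈ 18.2691, so m_a ≈ 9.13455

m_a = 9.135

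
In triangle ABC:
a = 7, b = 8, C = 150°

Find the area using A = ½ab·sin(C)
A = ½·a·b·sin(C) = ½·7·8·sin(150°)
sin(150°) ≈ 0.5
A ≈ ½·56·0.5 = 28·0.5 ≈ 14

Area = 14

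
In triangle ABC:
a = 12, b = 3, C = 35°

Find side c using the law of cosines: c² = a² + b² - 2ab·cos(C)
c² = 12² + 3² − 2·12·3·cos(35°)
cos(35°) ≈ 0.819152
c² ≈ 144 + 9 − 72·(0.819152) ≈ 153 − 58.9789 ≈ 94.0211
c ≈ √94.0211 ≈ 9.69645

c = 9.696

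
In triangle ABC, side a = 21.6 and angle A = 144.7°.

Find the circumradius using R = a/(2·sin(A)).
R = a/(2·sin(A)) = 21.6/(2·sin(144.7°))
sin(144.7°) ≈ 0.577858
R ≈ 21.6/(2·0.577858) = 21.6/1.15572 ≈ 18.6897

R = 18.69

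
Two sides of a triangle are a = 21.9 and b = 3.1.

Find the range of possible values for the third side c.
Triangle inequality: |a − b| < c < a + b
|a − b| = |21.9 − 3.1| = 18.8
a + b = 21.9 + 3.1 = 25

18.8 < c < 25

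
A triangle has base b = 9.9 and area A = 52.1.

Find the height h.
A = ½·b·h  ⇒  h = 2A/b = 2·52.1/9.9 = 104.2/9.9 ≈ 10.5253

h = 10.53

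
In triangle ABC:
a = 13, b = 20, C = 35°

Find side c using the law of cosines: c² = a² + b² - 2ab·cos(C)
c² = 13² + 20² − 2·13·20·cos(35°)
cos(35°) ≈ 0.819152
c² ≈ 169 + 400 − 520·(0.819152) ≈ 569 − 425.959 ≈ 143.041
c ≈ √143.041 ≈ 11.96

c = 11.96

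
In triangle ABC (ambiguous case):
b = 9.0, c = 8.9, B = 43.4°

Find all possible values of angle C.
b/sin(B) = c/sin(C)  ⇒  sin(C) = c·sin(B)/b = 8.9·sin(43.4°)/9.0
sin(43.4°) ≈ 0.687088
sin(C) ≈ 8.9·0.687088/9.0 ≈ 6.11508/9.0 ≈ 0.679453
Candidate 1: C₁ = arcsin(0.679453) ≈ 42.8009°  →  A = 180° − 43.4° − 42.8009° ≈ 93.7991° > 0, valid
Candidate 2: C₂ = 180° − C₁ ≈ 137.199°  →  A = 180° − 43.4° − 137.199° ≈ -0.5991° ≤ 0, not a valid triangle

C = 42.8° (one solution)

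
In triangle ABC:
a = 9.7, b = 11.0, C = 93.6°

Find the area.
Two sides and the included angle (SAS): A = ½·a·b·sin(C) = ½·9.7·11.0·sin(93.6°)
sin(93.6°) ≈ 0.998027
A ≈ ½·106.7·0.998027 = 53.35·0.998027 ≈ 53.2447

Area = 53.24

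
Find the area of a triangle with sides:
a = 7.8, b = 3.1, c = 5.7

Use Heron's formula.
s = (7.8 + 3.1 + 5.7)/2 = 16.6/2 = 8.3
s − a = 0.5, s − b = 5.2, s − c = 2.6
s(s−a)(s−b)(s−c) = 8.3·0.5·5.2·2.6 ≈ 56.108
Area = √56.108 ≈ 7.49053

Area = 7.491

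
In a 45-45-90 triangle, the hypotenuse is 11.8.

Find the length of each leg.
In a 45-45-90 triangle hypotenuse = leg·√2, so leg = hypotenuse/√2.
Leg = 11.8/√2 ≈ 11.8/1.41421 ≈ 8.34386

Each leg = 8.344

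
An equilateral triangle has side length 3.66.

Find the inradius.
r = Area/s with s the semi-perimeter.
Area = (√3/4)·3.66² = (√3/4)·13.3956 ≈ 0.433013·13.3956 ≈ 5.80046
s = 3·3.66/2 = 5.49
r ≈ 5.80046/5.49 ≈ 1.05655
(Equivalently r = side/(2√3) = 3.66/3.4641 ≈ 1.05655.)

r = 1.057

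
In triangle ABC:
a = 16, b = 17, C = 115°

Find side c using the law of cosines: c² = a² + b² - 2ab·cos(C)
c² = 16² + 17² − 2·16·17·cos(115°)
cos(115°) ≈ -0.422618
c² ≈ 256 + 289 − 544·(-0.422618) ≈ 545 + 229.904 ≈ 774.904
c ≈ √774.904 ≈ 27.8371

c = 27.84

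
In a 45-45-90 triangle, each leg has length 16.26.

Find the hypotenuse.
In a 45-45-90 triangle the sides are in ratio 1 : 1 : √2, so hypotenuse = leg·√2.
Hypotenuse = 16.26·√2 ≈ 16.26·1.41421 ≈ 22.9951

Hypotenuse = 16.26√2 = 23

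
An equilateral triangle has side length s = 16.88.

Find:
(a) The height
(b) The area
(a) The height splits the triangle into two 30-60-90 halves: h = s·√3/2 = 16.88·1.73205/2 ≈ 29.237/2 ≈ 14.6185
(b) Area = (√3/4)·s² = (√3/4)·16.88² = (√3/4)·284.9344 ≈ 0.433013·284.9344 ≈ 123.38

Height = 14.62, Area = 123.4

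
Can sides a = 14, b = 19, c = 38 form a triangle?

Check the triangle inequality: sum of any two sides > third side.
a + b vs c: 14 + 19 = 33 ≤ 38  ✗
a + c vs b: 14 + 38 = 52 > 19  ✓
b + c vs a: 19 + 38 = 57 > 14  ✓

No: 14 + 19 = 33 is not > 38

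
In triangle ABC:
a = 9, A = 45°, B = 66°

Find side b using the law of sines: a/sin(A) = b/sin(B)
a/sin(A) = b/sin(B)  ⇒  b = a·sin(B)/sin(A) = 9·sin(66°)/sin(45°)
sin(66°) ≈ 0.913545, sin(45°) ≈ 0.707107
b ≈ 9·0.913545/0.707107 ≈ 8.22191/0.707107 ≈ 11.6275

b = 11.63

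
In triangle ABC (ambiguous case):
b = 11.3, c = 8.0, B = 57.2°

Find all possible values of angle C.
b/sin(B) = c/sin(C)  ⇒  sin(C) = c·sin(B)/b = 8.0·sin(57.2°)/11.3
sin(57.2°) ≈ 0.840567
sin(C) ≈ 8.0·0.840567/11.3 ≈ 6.72453/11.3 ≈ 0.595091
Candidate 1: C₁ = arcsin(0.595091) ≈ 36.5191°  →  A = 180° − 57.2° − 36.5191° ≈ 86.2809° > 0, valid
Candidate 2: C₂ = 180° − C₁ ≈ 143.481°  →  A = 180° − 57.2° − 143.481° ≈ -20.6809° ≤ 0, not a valid triangle

C = 36.52° (one solution)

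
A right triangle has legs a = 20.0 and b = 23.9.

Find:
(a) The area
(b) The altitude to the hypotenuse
(a) The legs are perpendicular, so Area = ½·a·b = ½·20.0·23.9 = ½·478 = 239
(b) Hypotenuse c = √(a² + b²) = √(400 + 571.21) = √971.21 ≈ 31.1642
    Area = ½·c·h_c  ⇒  h_c = 2·Area/c = 478/31.1642 ≈ 15.3381

Area = 239, h_c = 15.34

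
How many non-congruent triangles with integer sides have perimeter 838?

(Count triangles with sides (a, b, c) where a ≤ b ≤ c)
Let a ≤ b ≤ c with a + b + c = 838. The only binding inequality is a + b > c, i.e. 838 − c > c, so c < 838/2; and c ≥ 838/3 since c is the largest side.
So 280 ≤ c ≤ 418. For each c, b runs from ⌈(838 − c)/2⌉ up to c (then a = 838 − b − c satisfies 1 ≤ a ≤ b automatically), giving c − ⌈(838 − c)/2⌉ + 1 choices.
Summing over c: 2 + 3 + 5 + 6 + … + 207 + 209  (139 terms, c = 280, …, 418) = 14630
Check (closed form: nearest integer to p²/48 for even p, (p+3)²/48 for odd p): 838²/48 = 702244/48 ≈ 14630.08 → 14630

14630 triangles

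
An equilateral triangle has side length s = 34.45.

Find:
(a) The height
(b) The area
(a) The height splits the triangle into two 30-60-90 halves: h = s·√3/2 = 34.45·1.73205/2 ≈ 59.6692/2 ≈ 29.8346
(b) Area = (√3/4)·s² = (√3/4)·34.45² = (√3/4)·1186.8025 ≈ 0.433013·1186.8025 ≈ 513.901

Height = 29.83, Area = 513.9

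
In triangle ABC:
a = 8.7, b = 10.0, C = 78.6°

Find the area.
Two sides and the included angle (SAS): A = ½·a·b·sin(C) = ½·8.7·10.0·sin(78.6°)
sin(78.6°) ≈ 0.980271
A ≈ ½·87·0.980271 = 43.5·0.980271 ≈ 42.6418

Area = 42.64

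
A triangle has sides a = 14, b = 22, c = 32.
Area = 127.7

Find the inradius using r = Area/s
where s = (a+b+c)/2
s = (14 + 22 + 32)/2 = 68/2 = 34
r = Area/s = 127.7/34 ≈ 3.75588

r = 3.756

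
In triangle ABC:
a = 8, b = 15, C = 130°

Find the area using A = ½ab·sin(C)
A = ½·a·b·sin(C) = ½·8·15·sin(130°)
sin(130°) ≈ 0.766044
A ≈ ½·120·0.766044 = 60·0.766044 ≈ 45.9627

Area = 45.96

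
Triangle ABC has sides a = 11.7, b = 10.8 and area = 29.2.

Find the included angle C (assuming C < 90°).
Area = ½·a·b·sin(C)  ⇒  sin(C) = 2·Area/(a·b) = 2·29.2/(11.7·10.8) = 58.4/126.36 ≈ 0.462172
C = arcsin(0.462172) ≈ 27.5273° (taking the acute solution since C < 90°)

C = 27.53°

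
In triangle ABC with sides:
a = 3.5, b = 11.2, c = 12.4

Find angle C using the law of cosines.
c² = a² + b² − 2ab·cos(C)  ⇒  cos(C) = (a² + b² − c²)/(2ab)
cos(C) = (3.5² + 11.2² − 12.4²)/(2·3.5·11.2) = (12.25 + 125.44 − 153.76)/78.4 = -16.07/78.4 ≈ -0.204974
C = arccos(-0.204974) ≈ 101.828°

C = 101.8°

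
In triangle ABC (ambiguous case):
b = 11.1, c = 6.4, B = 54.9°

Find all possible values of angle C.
b/sin(B) = c/sin(C)  ⇒  sin(C) = c·sin(B)/b = 6.4·sin(54.9°)/11.1
sin(54.9°) ≈ 0.81815
sin(C) ≈ 6.4·0.81815/11.1 ≈ 5.23616/11.1 ≈ 0.471726
Candidate 1: C₁ = arcsin(0.471726) ≈ 28.1464°  →  A = 180° − 54.9° − 28.1464° ≈ 96.9536° > 0, valid
Candidate 2: C₂ = 180° − C₁ ≈ 151.854°  →  A = 180° − 54.9° − 151.854° ≈ -26.7536° ≤ 0, not a valid triangle

C = 28.15° (one solution)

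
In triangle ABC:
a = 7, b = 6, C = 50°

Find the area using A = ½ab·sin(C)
A = ½·a·b·sin(C) = ½·7·6·sin(50°)
sin(50°) ≈ 0.766044
A ≈ ½·42·0.766044 = 21·0.766044 ≈ 16.0869

Area = 16.09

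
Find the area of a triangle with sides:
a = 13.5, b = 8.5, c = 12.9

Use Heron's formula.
s = (13.5 + 8.5 + 12.9)/2 = 34.9/2 = 17.45
s − a = 3.95, s − b = 8.95, s − c = 4.55
s(s−a)(s−b)(s−c) = 17.45·3.95·8.95·4.55 ≈ 2806.9
Area = √2806.9 ≈ 52.9802

Area = 52.98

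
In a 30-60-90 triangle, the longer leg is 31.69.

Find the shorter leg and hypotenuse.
In a 30-60-90 triangle the sides are in ratio 1 : √3 : 2, so short leg = long leg/√3 and hypotenuse = 2·(short leg).
Short leg = 31.69/√3 ≈ 31.69/1.73205 ≈ 18.2962
Hypotenuse = 2·18.2962 ≈ 36.5925

Short leg = 18.3, Hypotenuse = 36.59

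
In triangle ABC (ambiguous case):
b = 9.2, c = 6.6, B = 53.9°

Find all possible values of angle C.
b/sin(B) = c/sin(C)  ⇒  sin(C) = c·sin(B)/b = 6.6·sin(53.9°)/9.2
sin(53.9°) ≈ 0.80799
sin(C) ≈ 6.6·0.80799/9.2 ≈ 5.33273/9.2 ≈ 0.579645
Candidate 1: C₁ = arcsin(0.579645) ≈ 35.4256°  →  A = 180° − 53.9° − 35.4256° ≈ 90.6744° > 0, valid
Candidate 2: C₂ = 180° − C₁ ≈ 144.574°  →  A = 180° − 53.9° − 144.574° ≈ -18.4744° ≤ 0, not a valid triangle

C = 35.43° (one solution)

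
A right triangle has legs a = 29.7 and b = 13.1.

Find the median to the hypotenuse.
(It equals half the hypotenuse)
Hypotenuse c = √(a² + b²) = √(882.09 + 171.61) = √1053.7 ≈ 32.4607
Median to hypotenuse = c/2 ≈ 32.4607/2 ≈ 16.2304

Median = 16.23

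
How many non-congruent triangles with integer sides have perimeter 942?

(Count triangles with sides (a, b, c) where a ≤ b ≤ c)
Let a ≤ b ≤ c with a + b + c = 942. The only binding inequality is a + b > c, i.e. 942 − c > c, so c < 942/2; and c ≥ 942/3 since c is the largest side.
So 314 ≤ c ≤ 470. For each c, b runs from ⌈(942 − c)/2⌉ up to c (then a = 942 − b − c satisfies 1 ≤ a ≤ b automatically), giving c − ⌈(942 − c)/2⌉ + 1 choices.
Summing over c: 1 + 2 + 4 + 5 + … + 233 + 235  (157 terms, c = 314, …, 470) = 18487
Check (closed form: nearest integer to p²/48 for even p, (p+3)²/48 for odd p): 942²/48 = 887364/48 ≈ 18486.75 → 18487

18487 triangles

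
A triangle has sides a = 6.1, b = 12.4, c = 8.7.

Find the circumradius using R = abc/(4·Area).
First find the area with Heron's formula.
s = (6.1 + 12.4 + 8.7)/2 = 13.6
Area = √(s(s−a)(s−b)(s−c)) = √(13.6·7.5·1.2·4.9) ≈ √599.76 ≈ 24.49
abc = 6.1·12.4·8.7 = 658.068
R = abc/(4·Area) ≈ 658.068/(4·24.49) = 658.068/97.96 ≈ 6.71772

R = 6.718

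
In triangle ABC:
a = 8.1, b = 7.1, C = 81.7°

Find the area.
Two sides and the included angle (SAS): A = ½·a·b·sin(C) = ½·8.1·7.1·sin(81.7°)
sin(81.7°) ≈ 0.989526
A ≈ ½·57.51·0.989526 = 28.755·0.989526 ≈ 28.4538

Area = 28.45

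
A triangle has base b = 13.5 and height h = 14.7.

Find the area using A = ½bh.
A = ½·b·h = ½·13.5·14.7 = ½·198.45 = 99.225

Area = 99.225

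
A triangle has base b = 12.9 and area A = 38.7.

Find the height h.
A = ½·b·h  ⇒  h = 2A/b = 2·38.7/12.9 = 77.4/12.9 ≈ 6

h = 6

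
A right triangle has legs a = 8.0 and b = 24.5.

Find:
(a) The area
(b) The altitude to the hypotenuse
(a) The legs are perpendicular, so Area = ½·a·b = ½·8.0·24.5 = ½·196 = 98
(b) Hypotenuse c = √(a² + b²) = √(64 + 600.25) = √664.25 ≈ 25.773
    Area = ½·c·h_c  ⇒  h_c = 2·Area/c = 196/25.773 ≈ 7.60484

Area = 98, h_c = 7.605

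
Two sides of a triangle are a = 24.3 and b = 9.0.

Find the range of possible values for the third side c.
Triangle inequality: |a − b| < c < a + b
|a − b| = |24.3 − 9.0| = 15.3
a + b = 24.3 + 9.0 = 33.3

15.3 < c < 33.3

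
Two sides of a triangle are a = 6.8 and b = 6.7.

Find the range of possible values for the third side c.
Triangle inequality: |a − b| < c < a + b
|a − b| = |6.8 − 6.7| = 0.1
a + b = 6.8 + 6.7 = 13.5

0.1 < c < 13.5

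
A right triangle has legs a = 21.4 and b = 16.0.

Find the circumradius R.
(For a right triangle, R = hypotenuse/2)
Hypotenuse c = √(a² + b²) = √(457.96 + 256) = √713.96 ≈ 26.72
R = c/2 ≈ 26.72/2 ≈ 13.36

R = 13.36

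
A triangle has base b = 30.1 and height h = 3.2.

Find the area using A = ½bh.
A = ½·b·h = ½·30.1·3.2 = ½·96.32 = 48.16

Area = 48.16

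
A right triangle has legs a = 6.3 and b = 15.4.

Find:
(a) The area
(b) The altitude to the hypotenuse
(a) The legs are perpendicular, so Area = ½·a·b = ½·6.3·15.4 = ½·97.02 = 48.51
(b) Hypotenuse c = √(a² + b²) = √(39.69 + 237.16) = √276.85 ≈ 16.6388
    Area = ½·c·h_c  ⇒  h_c = 2·Area/c = 97.02/16.6388 ≈ 5.83095

Area = 48.51, h_c = 5.831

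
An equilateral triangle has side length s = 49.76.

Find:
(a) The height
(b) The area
(a) The height splits the triangle into two 30-60-90 halves: h = s·√3/2 = 49.76·1.73205/2 ≈ 86.1868/2 ≈ 43.0934
(b) Area = (√3/4)·s² = (√3/4)·49.76² = (√3/4)·2476.0576 ≈ 0.433013·2476.0576 ≈ 1072.16

Height = 43.09, Area = 1072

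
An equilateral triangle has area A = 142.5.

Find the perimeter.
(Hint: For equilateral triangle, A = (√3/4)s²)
A = (√3/4)s²  ⇒  s² = 4A/√3 = 4·142.5/√3 = 570/1.73205 ≈ 329.09
s ≈ √329.09 ≈ 18.1408
Perimeter = 3s ≈ 3·18.1408 ≈ 54.4225

Perimeter = 54.42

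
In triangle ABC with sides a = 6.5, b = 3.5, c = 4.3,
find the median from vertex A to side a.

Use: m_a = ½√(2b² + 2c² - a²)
m_a = ½√(2·3.5² + 2·4.3² − 6.5²) = ½√(2·12.25 + 2·18.49 − 42.25) = ½√(24.5 + 36.98 − 42.25) = ½√19.23
√19.23 ≈ 4.3852, so m_a ≈ 2.1926

m_a = 2.193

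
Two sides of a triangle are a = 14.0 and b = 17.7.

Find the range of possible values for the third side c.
Triangle inequality: |a − b| < c < a + b
|a − b| = |14.0 − 17.7| = 3.7
a + b = 14.0 + 17.7 = 31.7

3.7 < c < 31.7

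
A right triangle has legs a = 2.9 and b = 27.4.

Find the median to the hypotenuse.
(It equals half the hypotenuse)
Hypotenuse c = √(a² + b²) = √(8.41 + 750.76) = √759.17 ≈ 27.553
Median to hypotenuse = c/2 ≈ 27.553/2 ≈ 13.7765

Median = 13.78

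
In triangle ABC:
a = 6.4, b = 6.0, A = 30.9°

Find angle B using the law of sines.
a/sin(A) = b/sin(B)  ⇒  sin(B) = b·sin(A)/a = 6.0·sin(30.9°)/6.4
sin(30.9°) ≈ 0.513541
sin(B) ≈ 6.0·0.513541/6.4 ≈ 3.08125/6.4 ≈ 0.481445
B = arcsin(0.481445) ≈ 28.7798°
(Since b ≤ a we need B ≤ A, so the obtuse alternative 180° − 28.7798° ≈ 151.22° is rejected.)

B = 28.78°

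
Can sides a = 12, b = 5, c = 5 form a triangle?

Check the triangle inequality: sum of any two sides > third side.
a + b vs c: 12 + 5 = 17 > 5  ✓
a + c vs b: 12 + 5 = 17 > 5  ✓
b + c vs a: 5 + 5 = 10 ≤ 12  ✗

No: 5 + 5 = 10 is not > 12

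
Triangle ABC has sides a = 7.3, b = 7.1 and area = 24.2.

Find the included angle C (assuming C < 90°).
Area = ½·a·b·sin(C)  ⇒  sin(C) = 2·Area/(a·b) = 2·24.2/(7.3·7.1) = 48.4/51.83 ≈ 0.933822
C = arcsin(0.933822) ≈ 69.0387° (taking the acute solution since C < 90°)

C = 69.04°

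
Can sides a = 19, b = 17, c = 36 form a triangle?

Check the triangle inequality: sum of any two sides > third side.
a + b vs c: 19 + 17 = 36 ≤ 36  ✗
a + c vs b: 19 + 36 = 55 > 17  ✓
b + c vs a: 17 + 36 = 53 > 19  ✓

No: 19 + 17 = 36 is not > 36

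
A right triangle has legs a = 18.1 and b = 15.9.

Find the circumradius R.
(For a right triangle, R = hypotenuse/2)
Hypotenuse c = √(a² + b²) = √(327.61 + 252.81) = √580.42 ≈ 24.0919
R = c/2 ≈ 24.0919/2 ≈ 12.046

R = 12.05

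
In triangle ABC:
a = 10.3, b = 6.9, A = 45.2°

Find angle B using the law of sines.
a/sin(A) = b/sin(B)  ⇒  sin(B) = b·sin(A)/a = 6.9·sin(45.2°)/10.3
sin(45.2°) ≈ 0.709571
sin(B) ≈ 6.9·0.709571/10.3 ≈ 4.89604/10.3 ≈ 0.475344
B = arcsin(0.475344) ≈ 28.3817°
(Since b ≤ a we need B ≤ A, so the obtuse alternative 180° − 28.3817° ≈ 151.618° is rejected.)

B = 28.38°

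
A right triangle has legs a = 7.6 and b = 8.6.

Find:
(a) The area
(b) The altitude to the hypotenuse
(a) The legs are perpendicular, so Area = ½·a·b = ½·7.6·8.6 = ½·65.36 = 32.68
(b) Hypotenuse c = √(a² + b²) = √(57.76 + 73.96) = √131.72 ≈ 11.4769
    Area = ½·c·h_c  ⇒  h_c = 2·Area/c = 65.36/11.4769 ≈ 5.6949

Area = 32.68, h_c = 5.695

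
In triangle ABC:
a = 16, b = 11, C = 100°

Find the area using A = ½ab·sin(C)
A = ½·a·b·sin(C) = ½·16·11·sin(100°)
sin(100°) ≈ 0.984808
A ≈ ½·176·0.984808 = 88·0.984808 ≈ 86.6631

Area = 86.66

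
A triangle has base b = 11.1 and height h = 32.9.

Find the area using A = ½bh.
A = ½·b·h = ½·11.1·32.9 = ½·365.19 = 182.595

Area = 182.595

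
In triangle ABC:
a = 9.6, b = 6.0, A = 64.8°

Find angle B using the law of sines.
a/sin(A) = b/sin(B)  ⇒  sin(B) = b·sin(A)/a = 6.0·sin(64.8°)/9.6
sin(64.8°) ≈ 0.904827
sin(B) ≈ 6.0·0.904827/9.6 ≈ 5.42896/9.6 ≈ 0.565517
B = arcsin(0.565517) ≈ 34.4382°
(Since b ≤ a we need B ≤ A, so the obtuse alternative 180° − 34.4382° ≈ 145.562° is rejected.)

B = 34.44°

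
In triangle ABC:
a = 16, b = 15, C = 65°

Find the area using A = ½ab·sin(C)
A = ½·a·b·sin(C) = ½·16·15·sin(65°)
sin(65°) ≈ 0.906308
A ≈ ½·240·0.906308 = 120·0.906308 ≈ 108.757

Area = 108.8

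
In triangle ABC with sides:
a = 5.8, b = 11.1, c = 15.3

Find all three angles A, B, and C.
Law of cosines for each angle (a² = 33.64, b² = 123.21, c² = 234.09):
cos(A) = (b² + c² − a²)/(2bc) = (123.21 + 234.09 − 33.64)/(2·11.1·15.3) = 323.66/339.66 ≈ 0.952894  ⇒  A ≈ 17.6561°
cos(B) = (a² + c² − b²)/(2ac) = (33.64 + 234.09 − 123.21)/(2·5.8·15.3) = 144.52/177.48 ≈ 0.814289  ⇒  B ≈ 35.4829°
cos(C) = (a² + b² − c²)/(2ab) = (33.64 + 123.21 − 234.09)/(2·5.8·11.1) = -77.24/128.76 ≈ -0.599876  ⇒  C ≈ 126.861°
Check: A + B + C ≈ 180°

A = 17.66°, B = 35.48°, C = 126.9°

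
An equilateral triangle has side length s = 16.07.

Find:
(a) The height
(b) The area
(a) The height splits the triangle into two 30-60-90 halves: h = s·√3/2 = 16.07·1.73205/2 ≈ 27.8341/2 ≈ 13.917
(b) Area = (√3/4)·s² = (√3/4)·16.07² = (√3/4)·258.2449 ≈ 0.433013·258.2449 ≈ 111.823

Height = 13.92, Area = 111.8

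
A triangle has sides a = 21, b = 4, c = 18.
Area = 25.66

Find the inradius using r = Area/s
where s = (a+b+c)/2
s = (21 + 4 + 18)/2 = 43/2 = 21.5
r = Area/s = 25.66/21.5 ≈ 1.19349

r = 1.193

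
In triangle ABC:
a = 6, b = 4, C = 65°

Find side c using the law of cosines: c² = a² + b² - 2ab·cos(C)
c² = 6² + 4² − 2·6·4·cos(65°)
cos(65°) ≈ 0.422618
c² ≈ 36 + 16 − 48·(0.422618) ≈ 52 − 20.2857 ≈ 31.7143
c ≈ √31.7143 ≈ 5.63155

c = 5.632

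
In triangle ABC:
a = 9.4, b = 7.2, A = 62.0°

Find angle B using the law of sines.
a/sin(A) = b/sin(B)  ⇒  sin(B) = b·sin(A)/a = 7.2·sin(62.0°)/9.4
sin(62.0°) ≈ 0.882948
sin(B) ≈ 7.2·0.882948/9.4 ≈ 6.35722/9.4 ≈ 0.6763
B = arcsin(0.6763) ≈ 42.5552°
(Since b ≤ a we need B ≤ A, so the obtuse alternative 180° − 42.5552° ≈ 137.445° is rejected.)

B = 42.56°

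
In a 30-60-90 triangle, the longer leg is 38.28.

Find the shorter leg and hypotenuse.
In a 30-60-90 triangle the sides are in ratio 1 : √3 : 2, so short leg = long leg/√3 and hypotenuse = 2·(short leg).
Short leg = 38.28/√3 ≈ 38.28/1.73205 ≈ 22.101
Hypotenuse = 2·22.101 ≈ 44.2019

Short leg = 22.1, Hypotenuse = 44.2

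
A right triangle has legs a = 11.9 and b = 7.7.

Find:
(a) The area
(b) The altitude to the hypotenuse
(a) The legs are perpendicular, so Area = ½·a·b = ½·11.9·7.7 = ½·91.63 = 45.815
(b) Hypotenuse c = √(a² + b²) = √(141.61 + 59.29) = √200.9 ≈ 14.1739
    Area = ½·c·h_c  ⇒  h_c = 2·Area/c = 91.63/14.1739 ≈ 6.46469

Area = 45.815, h_c = 6.465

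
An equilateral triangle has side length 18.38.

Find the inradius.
r = Area/s with s the semi-perimeter.
Area = (√3/4)·18.38² = (√3/4)·337.8244 ≈ 0.433013·337.8244 ≈ 146.282
s = 3·18.38/2 = 27.57
r ≈ 146.282/27.57 ≈ 5.30585
(Equivalently r = side/(2√3) = 18.38/3.4641 ≈ 5.30585.)

r = 5.306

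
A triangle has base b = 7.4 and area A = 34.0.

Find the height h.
A = ½·b·h  ⇒  h = 2A/b = 2·34.0/7.4 = 68/7.4 ≈ 9.18919

h = 9.189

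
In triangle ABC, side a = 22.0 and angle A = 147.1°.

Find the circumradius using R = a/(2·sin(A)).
R = a/(2·sin(A)) = 22.0/(2·sin(147.1°))
sin(147.1°) ≈ 0.543174
R ≈ 22.0/(2·0.543174) = 22.0/1.08635 ≈ 20.2513

R = 20.25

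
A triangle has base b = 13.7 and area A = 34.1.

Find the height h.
A = ½·b·h  ⇒  h = 2A/b = 2·34.1/13.7 = 68.2/13.7 ≈ 4.9781

h = 4.978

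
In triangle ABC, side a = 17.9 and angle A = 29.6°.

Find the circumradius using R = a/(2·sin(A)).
R = a/(2·sin(A)) = 17.9/(2·sin(29.6°))
sin(29.6°) ≈ 0.493942
R ≈ 17.9/(2·0.493942) = 17.9/0.987884 ≈ 18.1195

R = 18.12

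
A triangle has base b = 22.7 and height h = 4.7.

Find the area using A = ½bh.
A = ½·b·h = ½·22.7·4.7 = ½·106.69 = 53.345

Area = 53.345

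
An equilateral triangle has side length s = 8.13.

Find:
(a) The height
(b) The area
(a) The height splits the triangle into two 30-60-90 halves: h = s·√3/2 = 8.13·1.73205/2 ≈ 14.0816/2 ≈ 7.04079
(b) Area = (√3/4)·s² = (√3/4)·8.13² = (√3/4)·66.0969 ≈ 0.433013·66.0969 ≈ 28.6208

Height = 7.041, Area = 28.62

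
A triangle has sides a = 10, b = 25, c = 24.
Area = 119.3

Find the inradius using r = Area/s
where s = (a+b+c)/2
s = (10 + 25 + 24)/2 = 59/2 = 29.5
r = Area/s = 119.3/29.5 ≈ 4.04407

r = 4.044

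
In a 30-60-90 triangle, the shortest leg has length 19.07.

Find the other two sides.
In a 30-60-90 triangle the sides are in ratio 1 : √3 : 2 (short leg : long leg : hypotenuse).
Long leg = 19.07·√3 ≈ 19.07·1.73205 ≈ 33.0302
Hypotenuse = 2·19.07 = 38.14

Long leg = 19.07√3 = 33.03, Hypotenuse = 38.14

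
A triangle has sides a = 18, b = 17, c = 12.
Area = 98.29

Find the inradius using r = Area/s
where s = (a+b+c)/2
s = (18 + 17 + 12)/2 = 47/2 = 23.5
r = Area/s = 98.29/23.5 ≈ 4.18255

r = 4.183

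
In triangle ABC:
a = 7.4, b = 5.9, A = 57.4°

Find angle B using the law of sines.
a/sin(A) = b/sin(B)  ⇒  sin(B) = b·sin(A)/a = 5.9·sin(57.4°)/7.4
sin(57.4°) ≈ 0.842452
sin(B) ≈ 5.9·0.842452/7.4 ≈ 4.97047/7.4 ≈ 0.671685
B = arcsin(0.671685) ≈ 42.1972°
(Since b ≤ a we need B ≤ A, so the obtuse alternative 180° − 42.1972° ≈ 137.803° is rejected.)

B = 42.2°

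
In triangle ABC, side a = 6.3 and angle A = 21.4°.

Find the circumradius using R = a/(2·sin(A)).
R = a/(2·sin(A)) = 6.3/(2·sin(21.4°))
sin(21.4°) ≈ 0.364877
R ≈ 6.3/(2·0.364877) = 6.3/0.729754 ≈ 8.63305

R = 8.633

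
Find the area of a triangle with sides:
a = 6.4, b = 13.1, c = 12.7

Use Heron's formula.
s = (6.4 + 13.1 + 12.7)/2 = 32.2/2 = 16.1
s − a = 9.7, s − b = 3, s − c = 3.4
s(s−a)(s−b)(s−c) = 16.1·9.7·3·3.4 ≈ 1592.93
Area = √1592.93 ≈ 39.9116

Area = 39.91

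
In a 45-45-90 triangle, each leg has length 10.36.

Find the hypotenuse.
In a 45-45-90 triangle the sides are in ratio 1 : 1 : √2, so hypotenuse = leg·√2.
Hypotenuse = 10.36·√2 ≈ 10.36·1.41421 ≈ 14.6513

Hypotenuse = 10.36√2 = 14.65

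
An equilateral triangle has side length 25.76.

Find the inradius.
r = Area/s with s the semi-perimeter.
Area = (√3/4)·25.76² = (√3/4)·663.5776 ≈ 0.433013·663.5776 ≈ 287.338
s = 3·25.76/2 = 38.64
r ≈ 287.338/38.64 ≈ 7.43627
(Equivalently r = side/(2√3) = 25.76/3.4641 ≈ 7.43627.)

r = 7.436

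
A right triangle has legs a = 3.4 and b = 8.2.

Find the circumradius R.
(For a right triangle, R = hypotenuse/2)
Hypotenuse c = √(a² + b²) = √(11.56 + 67.24) = √78.8 ≈ 8.87694
R = c/2 ≈ 8.87694/2 ≈ 4.43847

R = 4.438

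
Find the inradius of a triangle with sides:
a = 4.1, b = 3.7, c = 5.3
r = Area/s where s is the semi-perimeter.
s = (4.1 + 3.7 + 5.3)/2 = 13.1/2 = 6.55
Area = √(s(s−a)(s−b)(s−c)) = √(6.55·2.45·2.85·1.25) ≈ √57.1692 ≈ 7.56103
r ≈ 7.56103/6.55 ≈ 1.15436

r = 1.154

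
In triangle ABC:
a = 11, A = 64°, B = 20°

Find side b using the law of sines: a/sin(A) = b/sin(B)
a/sin(A) = b/sin(B)  ⇒  b = a·sin(B)/sin(A) = 11·sin(20°)/sin(64°)
sin(20°) ≈ 0.34202, sin(64°) ≈ 0.898794
b ≈ 11·0.34202/0.898794 ≈ 3.76222/0.898794 ≈ 4.18586

b = 4.186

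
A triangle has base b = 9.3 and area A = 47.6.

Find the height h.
A = ½·b·h  ⇒  h = 2A/b = 2·47.6/9.3 = 95.2/9.3 ≈ 10.2366

h = 10.24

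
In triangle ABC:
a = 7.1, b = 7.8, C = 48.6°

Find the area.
Two sides and the included angle (SAS): A = ½·a·b·sin(C) = ½·7.1·7.8·sin(48.6°)
sin(48.6°) ≈ 0.750111
A ≈ ½·55.38·0.750111 = 27.69·0.750111 ≈ 20.7706

Area = 20.77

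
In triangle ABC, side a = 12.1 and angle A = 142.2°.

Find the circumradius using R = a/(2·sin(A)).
R = a/(2·sin(A)) = 12.1/(2·sin(142.2°))
sin(142.2°) ≈ 0.612907
R ≈ 12.1/(2·0.612907) = 12.1/1.22581 ≈ 9.87099

R = 9.871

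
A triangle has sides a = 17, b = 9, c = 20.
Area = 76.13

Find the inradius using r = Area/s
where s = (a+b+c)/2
s = (17 + 9 + 20)/2 = 46/2 = 23
r = Area/s = 76.13/23 ≈ 3.31

r = 3.31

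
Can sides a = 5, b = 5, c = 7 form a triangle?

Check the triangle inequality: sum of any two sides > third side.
a + b vs c: 5 + 5 = 10 > 7  ✓
a + c vs b: 5 + 7 = 12 > 5  ✓
b + c vs a: 5 + 7 = 12 > 5  ✓

Yes, triangle inequality satisfied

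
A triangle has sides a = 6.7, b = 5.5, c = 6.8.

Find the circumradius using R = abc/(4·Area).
First find the area with Heron's formula.
s = (6.7 + 5.5 + 6.8)/2 = 9.5
Area = √(s(s−a)(s−b)(s−c)) = √(9.5·2.8·4·2.7) ≈ √287.28 ≈ 16.9493
abc = 6.7·5.5·6.8 = 250.58
R = abc/(4·Area) ≈ 250.58/(4·16.9493) = 250.58/67.7973 ≈ 3.69601

R = 3.696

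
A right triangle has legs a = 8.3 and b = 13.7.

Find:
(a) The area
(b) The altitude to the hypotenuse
(a) The legs are perpendicular, so Area = ½·a·b = ½·8.3·13.7 = ½·113.71 = 56.855
(b) Hypotenuse c = √(a² + b²) = √(68.89 + 187.69) = √256.58 ≈ 16.0181
    Area = ½·c·h_c  ⇒  h_c = 2·Area/c = 113.71/16.0181 ≈ 7.09884

Area = 56.855, h_c = 7.099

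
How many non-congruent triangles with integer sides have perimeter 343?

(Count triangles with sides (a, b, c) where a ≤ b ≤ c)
Let a ≤ b ≤ c with a + b + c = 343. The only binding inequality is a + b > c, i.e. 343 − c > c, so c < 343/2; and c ≥ 343/3 since c is the largest side.
So 115 ≤ c ≤ 171. For each c, b runs from ⌈(343 − c)/2⌉ up to c (then a = 343 − b − c satisfies 1 ≤ a ≤ b automatically), giving c − ⌈(343 − c)/2⌉ + 1 choices.
Summing over c: 2 + 3 + 5 + 6 + … + 84 + 86  (57 terms, c = 115, …, 171) = 2494
Check (closed form: nearest integer to p²/48 for even p, (p+3)²/48 for odd p): (343+3)²/48 = 346²/48 = 119716/48 ≈ 2494.08 → 2494

2494 triangles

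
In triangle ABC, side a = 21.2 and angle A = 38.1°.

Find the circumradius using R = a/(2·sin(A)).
R = a/(2·sin(A)) = 21.2/(2·sin(38.1°))
sin(38.1°) ≈ 0.617036
R ≈ 21.2/(2·0.617036) = 21.2/1.23407 ≈ 17.1789

R = 17.18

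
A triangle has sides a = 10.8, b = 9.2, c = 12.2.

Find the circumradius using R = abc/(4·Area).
First find the area with Heron's formula.
s = (10.8 + 9.2 + 12.2)/2 = 16.1
Area = √(s(s−a)(s−b)(s−c)) = √(16.1·5.3·6.9·3.9) ≈ √2296.23 ≈ 47.919
abc = 10.8·9.2·12.2 = 1212.192
R = abc/(4·Area) ≈ 1212.192/(4·47.919) = 1212.192/191.676 ≈ 6.32417

R = 6.324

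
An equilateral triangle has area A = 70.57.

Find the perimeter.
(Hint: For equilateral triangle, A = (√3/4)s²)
A = (√3/4)s²  ⇒  s² = 4A/√3 = 4·70.57/√3 = 282.28/1.73205 ≈ 162.974
s ≈ √162.974 ≈ 12.7661
Perimeter = 3s ≈ 3·12.7661 ≈ 38.2984

Perimeter = 38.3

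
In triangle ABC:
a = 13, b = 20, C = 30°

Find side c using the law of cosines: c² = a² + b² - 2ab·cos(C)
c² = 13² + 20² − 2·13·20·cos(30°)
cos(30°) ≈ 0.866025
c² ≈ 169 + 400 − 520·(0.866025) ≈ 569 − 450.333 ≈ 118.667
c ≈ √118.667 ≈ 10.8934

c = 10.89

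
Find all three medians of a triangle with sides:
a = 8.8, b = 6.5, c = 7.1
Median formula: m_a = ½√(2b² + 2c² − a²) (and cyclically). a² = 77.44, b² = 42.25, c² = 50.41.
m_a = ½√(2·42.25 + 2·50.41 − 77.44) = ½√107.88 ≈ ½·10.3865 ≈ 5.19326
m_b = ½√(2·77.44 + 2·50.41 − 42.25) = ½√213.45 ≈ ½·14.6099 ≈ 7.30496
m_c = ½√(2·77.44 + 2·42.25 − 50.41) = ½√188.97 ≈ ½·13.7466 ≈ 6.87332

m_a = 5.193, m_b = 7.305, m_c = 6.873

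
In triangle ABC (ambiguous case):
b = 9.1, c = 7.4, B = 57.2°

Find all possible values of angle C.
b/sin(B) = c/sin(C)  ⇒  sin(C) = c·sin(B)/b = 7.4·sin(57.2°)/9.1
sin(57.2°) ≈ 0.840567
sin(C) ≈ 7.4·0.840567/9.1 ≈ 6.22019/9.1 ≈ 0.683538
Candidate 1: C₁ = arcsin(0.683538) ≈ 43.1207°  →  A = 180° − 57.2° − 43.1207° ≈ 79.6793° > 0, valid
Candidate 2: C₂ = 180° − C₁ ≈ 136.879°  →  A = 180° − 57.2° − 136.879° ≈ -14.0793° ≤ 0, not a valid triangle

C = 43.12° (one solution)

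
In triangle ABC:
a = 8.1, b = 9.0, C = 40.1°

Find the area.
Two sides and the included angle (SAS): A = ½·a·b·sin(C) = ½·8.1·9.0·sin(40.1°)
sin(40.1°) ≈ 0.644124
A ≈ ½·72.9·0.644124 = 36.45·0.644124 ≈ 23.4783

Area = 23.48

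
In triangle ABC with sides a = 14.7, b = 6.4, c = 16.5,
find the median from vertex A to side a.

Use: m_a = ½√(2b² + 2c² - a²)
m_a = ½√(2·6.4² + 2·16.5² − 14.7²) = ½√(2·40.96 + 2·272.25 − 216.09) = ½√(81.92 + 544.5 − 216.09) = ½√410.33
√410.33 ≈ 20.2566, so m_a ≈ 10.1283

m_a = 10.13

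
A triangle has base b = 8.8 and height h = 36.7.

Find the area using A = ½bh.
A = ½·b·h = ½·8.8·36.7 = ½·322.96 = 161.48

Area = 161.48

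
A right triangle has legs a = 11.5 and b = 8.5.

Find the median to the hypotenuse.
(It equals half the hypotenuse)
Hypotenuse c = √(a² + b²) = √(132.25 + 72.25) = √204.5 ≈ 14.3003
Median to hypotenuse = c/2 ≈ 14.3003/2 ≈ 7.15017

Median = 7.15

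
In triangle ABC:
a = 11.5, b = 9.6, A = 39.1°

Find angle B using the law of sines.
a/sin(A) = b/sin(B)  ⇒  sin(B) = b·sin(A)/a = 9.6·sin(39.1°)/11.5
sin(39.1°) ≈ 0.630676
sin(B) ≈ 9.6·0.630676/11.5 ≈ 6.05449/11.5 ≈ 0.526477
B = arcsin(0.526477) ≈ 31.7677°
(Since b ≤ a we need B ≤ A, so the obtuse alternative 180° − 31.7677° ≈ 148.232° is rejected.)

B = 31.77°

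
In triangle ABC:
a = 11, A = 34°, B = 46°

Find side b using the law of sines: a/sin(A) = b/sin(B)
a/sin(A) = b/sin(B)  ⇒  b = a·sin(B)/sin(A) = 11·sin(46°)/sin(34°)
sin(46°) ≈ 0.71934, sin(34°) ≈ 0.559193
b ≈ 11·0.71934/0.559193 ≈ 7.91274/0.559193 ≈ 14.1503

b = 14.15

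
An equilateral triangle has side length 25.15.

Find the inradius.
r = Area/s with s the semi-perimeter.
Area = (√3/4)·25.15² = (√3/4)·632.5225 ≈ 0.433013·632.5225 ≈ 273.89
s = 3·25.15/2 = 37.725
r ≈ 273.89/37.725 ≈ 7.26018
(Equivalently r = side/(2√3) = 25.15/3.4641 ≈ 7.26018.)

r = 7.26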